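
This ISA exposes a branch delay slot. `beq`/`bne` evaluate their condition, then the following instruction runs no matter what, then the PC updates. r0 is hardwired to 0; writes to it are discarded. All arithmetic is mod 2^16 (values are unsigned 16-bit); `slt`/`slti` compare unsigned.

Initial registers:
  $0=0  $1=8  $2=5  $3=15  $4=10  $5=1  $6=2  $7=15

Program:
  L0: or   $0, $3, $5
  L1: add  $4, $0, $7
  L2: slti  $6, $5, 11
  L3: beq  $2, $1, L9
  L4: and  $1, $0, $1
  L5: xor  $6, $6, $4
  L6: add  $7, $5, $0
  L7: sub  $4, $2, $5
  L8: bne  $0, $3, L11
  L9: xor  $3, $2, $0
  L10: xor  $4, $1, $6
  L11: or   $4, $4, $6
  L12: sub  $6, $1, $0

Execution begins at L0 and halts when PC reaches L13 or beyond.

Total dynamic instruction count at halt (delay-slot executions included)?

12

[0] or   $0, $3, $5  →  {$0:0, $1:8, $2:5, $3:15, $4:10, $5:1, $6:2, $7:15}
[1] add  $4, $0, $7  →  {$0:0, $1:8, $2:5, $3:15, $4:15, $5:1, $6:2, $7:15}
[2] slti  $6, $5, 11  →  {$0:0, $1:8, $2:5, $3:15, $4:15, $5:1, $6:1, $7:15}
[3] beq  $2, $1, L9  →  {$0:0, $1:8, $2:5, $3:15, $4:15, $5:1, $6:1, $7:15}  ⟨branch fallthrough⟩
[4] and  $1, $0, $1  →  {$0:0, $1:0, $2:5, $3:15, $4:15, $5:1, $6:1, $7:15}
[5] xor  $6, $6, $4  →  {$0:0, $1:0, $2:5, $3:15, $4:15, $5:1, $6:14, $7:15}
[6] add  $7, $5, $0  →  {$0:0, $1:0, $2:5, $3:15, $4:15, $5:1, $6:14, $7:1}
[7] sub  $4, $2, $5  →  {$0:0, $1:0, $2:5, $3:15, $4:4, $5:1, $6:14, $7:1}
[8] bne  $0, $3, L11  →  {$0:0, $1:0, $2:5, $3:15, $4:4, $5:1, $6:14, $7:1}  ⟨branch taken⟩
[9] xor  $3, $2, $0  →  {$0:0, $1:0, $2:5, $3:5, $4:4, $5:1, $6:14, $7:1}
[11] or   $4, $4, $6  →  {$0:0, $1:0, $2:5, $3:5, $4:14, $5:1, $6:14, $7:1}
[12] sub  $6, $1, $0  →  {$0:0, $1:0, $2:5, $3:5, $4:14, $5:1, $6:0, $7:1}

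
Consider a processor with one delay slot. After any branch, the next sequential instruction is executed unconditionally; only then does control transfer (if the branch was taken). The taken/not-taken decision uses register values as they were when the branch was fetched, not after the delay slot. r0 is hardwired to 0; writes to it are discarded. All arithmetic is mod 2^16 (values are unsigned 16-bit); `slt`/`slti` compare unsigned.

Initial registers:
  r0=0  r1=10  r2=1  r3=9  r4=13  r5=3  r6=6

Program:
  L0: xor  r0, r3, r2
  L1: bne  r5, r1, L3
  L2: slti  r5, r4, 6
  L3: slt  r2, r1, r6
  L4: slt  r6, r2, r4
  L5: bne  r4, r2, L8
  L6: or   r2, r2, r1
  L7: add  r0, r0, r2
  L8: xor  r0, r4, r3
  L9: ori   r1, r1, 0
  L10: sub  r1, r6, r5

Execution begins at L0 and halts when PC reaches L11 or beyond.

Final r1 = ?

[0] xor  r0, r3, r2  →  {r0:0, r1:10, r2:1, r3:9, r4:13, r5:3, r6:6}
[1] bne  r5, r1, L3  →  {r0:0, r1:10, r2:1, r3:9, r4:13, r5:3, r6:6}  ⟨branch taken⟩
[2] slti  r5, r4, 6  →  {r0:0, r1:10, r2:1, r3:9, r4:13, r5:0, r6:6}
[3] slt  r2, r1, r6  →  {r0:0, r1:10, r2:0, r3:9, r4:13, r5:0, r6:6}
[4] slt  r6, r2, r4  →  {r0:0, r1:10, r2:0, r3:9, r4:13, r5:0, r6:1}
[5] bne  r4, r2, L8  →  {r0:0, r1:10, r2:0, r3:9, r4:13, r5:0, r6:1}  ⟨branch taken⟩
[6] or   r2, r2, r1  →  {r0:0, r1:10, r2:10, r3:9, r4:13, r5:0, r6:1}
[8] xor  r0, r4, r3  →  {r0:0, r1:10, r2:10, r3:9, r4:13, r5:0, r6:1}
[9] ori   r1, r1, 0  →  {r0:0, r1:10, r2:10, r3:9, r4:13, r5:0, r6:1}
[10] sub  r1, r6, r5  →  {r0:0, r1:1, r2:10, r3:9, r4:13, r5:0, r6:1}

1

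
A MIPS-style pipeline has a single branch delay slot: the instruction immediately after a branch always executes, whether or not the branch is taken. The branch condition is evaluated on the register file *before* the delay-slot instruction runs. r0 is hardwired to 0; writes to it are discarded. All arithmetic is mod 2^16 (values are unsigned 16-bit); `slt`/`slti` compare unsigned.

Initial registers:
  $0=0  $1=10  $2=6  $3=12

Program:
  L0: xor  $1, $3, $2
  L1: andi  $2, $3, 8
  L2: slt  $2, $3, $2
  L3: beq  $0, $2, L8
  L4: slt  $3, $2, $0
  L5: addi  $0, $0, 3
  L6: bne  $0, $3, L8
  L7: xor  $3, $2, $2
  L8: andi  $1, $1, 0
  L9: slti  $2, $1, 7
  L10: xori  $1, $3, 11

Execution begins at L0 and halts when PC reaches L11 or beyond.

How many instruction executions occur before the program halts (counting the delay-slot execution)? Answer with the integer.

8

#0 xor  $1, $3, $2 ; 0/10/6/12
#1 andi  $2, $3, 8 ; 0/10/8/12
#2 slt  $2, $3, $2 ; 0/10/0/12
#3 beq  $0, $2, L8 ; 0/10/0/12 ; →target
#4 slt  $3, $2, $0 ; 0/10/0/0
#8 andi  $1, $1, 0 ; 0/0/0/0
#9 slti  $2, $1, 7 ; 0/0/1/0
#10 xori  $1, $3, 11 ; 0/11/1/0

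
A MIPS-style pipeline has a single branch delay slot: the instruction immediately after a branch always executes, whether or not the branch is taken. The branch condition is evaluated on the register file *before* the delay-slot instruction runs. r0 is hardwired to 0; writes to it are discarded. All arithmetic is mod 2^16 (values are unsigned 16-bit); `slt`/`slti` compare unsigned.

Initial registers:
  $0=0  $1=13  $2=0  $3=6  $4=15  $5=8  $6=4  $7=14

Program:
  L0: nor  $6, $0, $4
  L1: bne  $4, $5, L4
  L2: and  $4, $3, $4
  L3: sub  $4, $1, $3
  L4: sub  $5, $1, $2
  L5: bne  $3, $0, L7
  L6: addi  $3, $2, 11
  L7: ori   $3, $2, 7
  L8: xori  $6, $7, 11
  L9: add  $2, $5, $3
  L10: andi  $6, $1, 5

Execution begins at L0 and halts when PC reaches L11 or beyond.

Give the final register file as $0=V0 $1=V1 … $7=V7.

$0=0 $1=13 $2=20 $3=7 $4=6 $5=13 $6=5 $7=14

PC=0  nor  $6, $0, $4        | $0=0 $1=13 $2=0 $3=6 $4=15 $5=8 $6=65520 $7=14
PC=1  bne  $4, $5, L4        | $0=0 $1=13 $2=0 $3=6 $4=15 $5=8 $6=65520 $7=14  [TAKEN]
PC=2  and  $4, $3, $4        | $0=0 $1=13 $2=0 $3=6 $4=6 $5=8 $6=65520 $7=14
PC=4  sub  $5, $1, $2        | $0=0 $1=13 $2=0 $3=6 $4=6 $5=13 $6=65520 $7=14
PC=5  bne  $3, $0, L7        | $0=0 $1=13 $2=0 $3=6 $4=6 $5=13 $6=65520 $7=14  [TAKEN]
PC=6  addi  $3, $2, 11       | $0=0 $1=13 $2=0 $3=11 $4=6 $5=13 $6=65520 $7=14
PC=7  ori   $3, $2, 7        | $0=0 $1=13 $2=0 $3=7 $4=6 $5=13 $6=65520 $7=14
PC=8  xori  $6, $7, 11       | $0=0 $1=13 $2=0 $3=7 $4=6 $5=13 $6=5 $7=14
PC=9  add  $2, $5, $3        | $0=0 $1=13 $2=20 $3=7 $4=6 $5=13 $6=5 $7=14
PC=10 andi  $6, $1, 5        | $0=0 $1=13 $2=20 $3=7 $4=6 $5=13 $6=5 $7=14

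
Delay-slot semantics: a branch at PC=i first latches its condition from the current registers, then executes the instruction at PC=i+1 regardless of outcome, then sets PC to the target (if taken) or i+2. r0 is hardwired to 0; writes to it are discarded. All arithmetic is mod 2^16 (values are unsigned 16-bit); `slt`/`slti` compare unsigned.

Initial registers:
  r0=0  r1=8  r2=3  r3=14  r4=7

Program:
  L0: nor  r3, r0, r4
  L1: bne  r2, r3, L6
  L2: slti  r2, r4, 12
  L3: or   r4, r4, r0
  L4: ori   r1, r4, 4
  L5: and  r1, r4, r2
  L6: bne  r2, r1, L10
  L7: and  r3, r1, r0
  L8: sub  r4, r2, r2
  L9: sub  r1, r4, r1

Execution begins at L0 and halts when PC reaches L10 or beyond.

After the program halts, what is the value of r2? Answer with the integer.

1

  step pc=0: nor  r3, r0, r4  regs=(0,8,3,65528,7)
  step pc=1: bne  r2, r3, L6  cond=T  regs=(0,8,3,65528,7)
  step pc=2: slti  r2, r4, 12  regs=(0,8,1,65528,7)
  step pc=6: bne  r2, r1, L10  cond=T  regs=(0,8,1,65528,7)
  step pc=7: and  r3, r1, r0  regs=(0,8,1,0,7)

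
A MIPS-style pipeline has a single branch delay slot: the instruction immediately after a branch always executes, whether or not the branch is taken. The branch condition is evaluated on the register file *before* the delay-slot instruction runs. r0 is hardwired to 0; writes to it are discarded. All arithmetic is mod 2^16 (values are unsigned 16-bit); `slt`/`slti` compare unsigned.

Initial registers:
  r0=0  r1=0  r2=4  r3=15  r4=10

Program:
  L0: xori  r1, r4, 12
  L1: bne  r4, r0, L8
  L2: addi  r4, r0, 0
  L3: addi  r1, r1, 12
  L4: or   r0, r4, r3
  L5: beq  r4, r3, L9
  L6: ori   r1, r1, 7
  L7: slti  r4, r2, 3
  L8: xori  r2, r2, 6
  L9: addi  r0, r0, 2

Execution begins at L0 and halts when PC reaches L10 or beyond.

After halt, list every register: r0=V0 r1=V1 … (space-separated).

[0] xori  r1, r4, 12  →  {r0:0, r1:6, r2:4, r3:15, r4:10}
[1] bne  r4, r0, L8  →  {r0:0, r1:6, r2:4, r3:15, r4:10}  ⟨branch taken⟩
[2] addi  r4, r0, 0  →  {r0:0, r1:6, r2:4, r3:15, r4:0}
[8] xori  r2, r2, 6  →  {r0:0, r1:6, r2:2, r3:15, r4:0}
[9] addi  r0, r0, 2  →  {r0:0, r1:6, r2:2, r3:15, r4:0}

r0=0 r1=6 r2=2 r3=15 r4=0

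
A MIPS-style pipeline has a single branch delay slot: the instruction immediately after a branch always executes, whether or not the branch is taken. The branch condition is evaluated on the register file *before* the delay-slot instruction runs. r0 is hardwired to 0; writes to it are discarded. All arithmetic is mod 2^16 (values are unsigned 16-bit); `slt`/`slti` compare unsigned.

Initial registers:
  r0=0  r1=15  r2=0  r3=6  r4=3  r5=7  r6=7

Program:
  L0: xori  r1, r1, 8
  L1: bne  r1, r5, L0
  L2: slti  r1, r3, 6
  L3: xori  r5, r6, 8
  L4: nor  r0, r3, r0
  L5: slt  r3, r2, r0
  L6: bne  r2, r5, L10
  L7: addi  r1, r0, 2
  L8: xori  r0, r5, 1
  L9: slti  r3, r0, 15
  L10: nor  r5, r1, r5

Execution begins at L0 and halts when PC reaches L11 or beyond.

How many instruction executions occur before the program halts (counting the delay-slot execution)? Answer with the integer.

9

#0 xori  r1, r1, 8 ; 0/7/0/6/3/7/7
#1 bne  r1, r5, L0 ; 0/7/0/6/3/7/7 ; →fallthru
#2 slti  r1, r3, 6 ; 0/0/0/6/3/7/7
#3 xori  r5, r6, 8 ; 0/0/0/6/3/15/7
#4 nor  r0, r3, r0 ; 0/0/0/6/3/15/7
#5 slt  r3, r2, r0 ; 0/0/0/0/3/15/7
#6 bne  r2, r5, L10 ; 0/0/0/0/3/15/7 ; →target
#7 addi  r1, r0, 2 ; 0/2/0/0/3/15/7
#10 nor  r5, r1, r5 ; 0/2/0/0/3/65520/7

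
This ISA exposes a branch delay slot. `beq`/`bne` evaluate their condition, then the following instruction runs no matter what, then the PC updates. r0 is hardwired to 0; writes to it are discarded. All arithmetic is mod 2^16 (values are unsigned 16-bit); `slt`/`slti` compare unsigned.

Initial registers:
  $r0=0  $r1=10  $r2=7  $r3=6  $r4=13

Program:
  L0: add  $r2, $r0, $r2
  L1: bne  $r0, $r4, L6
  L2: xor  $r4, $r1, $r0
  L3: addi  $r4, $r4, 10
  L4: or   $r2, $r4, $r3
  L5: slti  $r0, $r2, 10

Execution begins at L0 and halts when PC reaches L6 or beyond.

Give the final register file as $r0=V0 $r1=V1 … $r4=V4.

$r0=0 $r1=10 $r2=7 $r3=6 $r4=10

  step pc=0: add  $r2, $r0, $r2  regs=(0,10,7,6,13)
  step pc=1: bne  $r0, $r4, L6  cond=T  regs=(0,10,7,6,13)
  step pc=2: xor  $r4, $r1, $r0  regs=(0,10,7,6,10)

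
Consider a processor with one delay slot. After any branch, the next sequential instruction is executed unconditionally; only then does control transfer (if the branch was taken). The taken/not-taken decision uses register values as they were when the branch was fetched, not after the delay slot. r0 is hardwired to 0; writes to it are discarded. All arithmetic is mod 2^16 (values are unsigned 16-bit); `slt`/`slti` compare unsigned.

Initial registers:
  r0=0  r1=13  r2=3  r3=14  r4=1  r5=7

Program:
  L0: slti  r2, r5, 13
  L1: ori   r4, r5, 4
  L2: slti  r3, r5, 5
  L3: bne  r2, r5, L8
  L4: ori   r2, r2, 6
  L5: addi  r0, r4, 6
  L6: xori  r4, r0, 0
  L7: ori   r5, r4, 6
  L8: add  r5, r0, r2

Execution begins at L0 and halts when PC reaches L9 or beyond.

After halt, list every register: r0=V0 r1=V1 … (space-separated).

#0 slti  r2, r5, 13 ; 0/13/1/14/1/7
#1 ori   r4, r5, 4 ; 0/13/1/14/7/7
#2 slti  r3, r5, 5 ; 0/13/1/0/7/7
#3 bne  r2, r5, L8 ; 0/13/1/0/7/7 ; →target
#4 ori   r2, r2, 6 ; 0/13/7/0/7/7
#8 add  r5, r0, r2 ; 0/13/7/0/7/7

r0=0 r1=13 r2=7 r3=0 r4=7 r5=7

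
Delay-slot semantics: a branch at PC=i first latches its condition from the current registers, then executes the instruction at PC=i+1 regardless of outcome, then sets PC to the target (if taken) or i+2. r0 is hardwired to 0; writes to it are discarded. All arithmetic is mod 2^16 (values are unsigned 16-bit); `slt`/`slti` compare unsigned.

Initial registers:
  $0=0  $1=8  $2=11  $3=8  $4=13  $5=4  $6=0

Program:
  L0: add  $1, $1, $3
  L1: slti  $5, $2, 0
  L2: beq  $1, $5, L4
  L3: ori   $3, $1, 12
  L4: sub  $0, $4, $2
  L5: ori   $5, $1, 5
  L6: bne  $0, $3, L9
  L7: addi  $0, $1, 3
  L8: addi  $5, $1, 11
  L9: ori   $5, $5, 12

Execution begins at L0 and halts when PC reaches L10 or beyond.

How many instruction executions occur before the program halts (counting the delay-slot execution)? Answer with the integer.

[0] add  $1, $1, $3  →  {$0:0, $1:16, $2:11, $3:8, $4:13, $5:4, $6:0}
[1] slti  $5, $2, 0  →  {$0:0, $1:16, $2:11, $3:8, $4:13, $5:0, $6:0}
[2] beq  $1, $5, L4  →  {$0:0, $1:16, $2:11, $3:8, $4:13, $5:0, $6:0}  ⟨branch fallthrough⟩
[3] ori   $3, $1, 12  →  {$0:0, $1:16, $2:11, $3:28, $4:13, $5:0, $6:0}
[4] sub  $0, $4, $2  →  {$0:0, $1:16, $2:11, $3:28, $4:13, $5:0, $6:0}
[5] ori   $5, $1, 5  →  {$0:0, $1:16, $2:11, $3:28, $4:13, $5:21, $6:0}
[6] bne  $0, $3, L9  →  {$0:0, $1:16, $2:11, $3:28, $4:13, $5:21, $6:0}  ⟨branch taken⟩
[7] addi  $0, $1, 3  →  {$0:0, $1:16, $2:11, $3:28, $4:13, $5:21, $6:0}
[9] ori   $5, $5, 12  →  {$0:0, $1:16, $2:11, $3:28, $4:13, $5:29, $6:0}

9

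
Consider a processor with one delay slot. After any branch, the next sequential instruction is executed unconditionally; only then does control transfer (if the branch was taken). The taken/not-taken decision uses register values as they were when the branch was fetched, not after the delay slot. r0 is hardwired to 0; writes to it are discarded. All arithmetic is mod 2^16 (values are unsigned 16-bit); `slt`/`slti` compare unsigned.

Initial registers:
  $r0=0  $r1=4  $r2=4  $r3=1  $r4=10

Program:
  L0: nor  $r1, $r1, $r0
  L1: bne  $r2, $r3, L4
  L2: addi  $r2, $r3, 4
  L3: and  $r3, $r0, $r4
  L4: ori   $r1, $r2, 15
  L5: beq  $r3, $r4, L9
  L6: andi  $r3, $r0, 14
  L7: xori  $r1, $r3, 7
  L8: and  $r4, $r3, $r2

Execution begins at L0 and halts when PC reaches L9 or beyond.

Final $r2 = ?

5

PC=0  nor  $r1, $r1, $r0     | $r0=0 $r1=65531 $r2=4 $r3=1 $r4=10
PC=1  bne  $r2, $r3, L4      | $r0=0 $r1=65531 $r2=4 $r3=1 $r4=10  [TAKEN]
PC=2  addi  $r2, $r3, 4      | $r0=0 $r1=65531 $r2=5 $r3=1 $r4=10
PC=4  ori   $r1, $r2, 15     | $r0=0 $r1=15 $r2=5 $r3=1 $r4=10
PC=5  beq  $r3, $r4, L9      | $r0=0 $r1=15 $r2=5 $r3=1 $r4=10  [not taken]
PC=6  andi  $r3, $r0, 14     | $r0=0 $r1=15 $r2=5 $r3=0 $r4=10
PC=7  xori  $r1, $r3, 7      | $r0=0 $r1=7 $r2=5 $r3=0 $r4=10
PC=8  and  $r4, $r3, $r2     | $r0=0 $r1=7 $r2=5 $r3=0 $r4=0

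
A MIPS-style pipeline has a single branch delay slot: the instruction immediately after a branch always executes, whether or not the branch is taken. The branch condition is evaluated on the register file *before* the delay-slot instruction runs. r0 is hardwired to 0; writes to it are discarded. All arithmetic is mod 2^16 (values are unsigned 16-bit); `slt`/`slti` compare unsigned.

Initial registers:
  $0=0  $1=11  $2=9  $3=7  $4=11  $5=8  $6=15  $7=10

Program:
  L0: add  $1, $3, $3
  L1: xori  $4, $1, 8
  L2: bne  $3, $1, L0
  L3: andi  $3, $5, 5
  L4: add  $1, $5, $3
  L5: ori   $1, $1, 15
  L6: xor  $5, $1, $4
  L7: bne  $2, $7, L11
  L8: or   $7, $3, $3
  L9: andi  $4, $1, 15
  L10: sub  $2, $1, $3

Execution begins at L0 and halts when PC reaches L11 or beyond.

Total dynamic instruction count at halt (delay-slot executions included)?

13

#0 add  $1, $3, $3 ; 0/14/9/7/11/8/15/10
#1 xori  $4, $1, 8 ; 0/14/9/7/6/8/15/10
#2 bne  $3, $1, L0 ; 0/14/9/7/6/8/15/10 ; →target
#3 andi  $3, $5, 5 ; 0/14/9/0/6/8/15/10
#0 add  $1, $3, $3 ; 0/0/9/0/6/8/15/10
#1 xori  $4, $1, 8 ; 0/0/9/0/8/8/15/10
#2 bne  $3, $1, L0 ; 0/0/9/0/8/8/15/10 ; →fallthru
#3 andi  $3, $5, 5 ; 0/0/9/0/8/8/15/10
#4 add  $1, $5, $3 ; 0/8/9/0/8/8/15/10
#5 ori   $1, $1, 15 ; 0/15/9/0/8/8/15/10
#6 xor  $5, $1, $4 ; 0/15/9/0/8/7/15/10
#7 bne  $2, $7, L11 ; 0/15/9/0/8/7/15/10 ; →target
#8 or   $7, $3, $3 ; 0/15/9/0/8/7/15/0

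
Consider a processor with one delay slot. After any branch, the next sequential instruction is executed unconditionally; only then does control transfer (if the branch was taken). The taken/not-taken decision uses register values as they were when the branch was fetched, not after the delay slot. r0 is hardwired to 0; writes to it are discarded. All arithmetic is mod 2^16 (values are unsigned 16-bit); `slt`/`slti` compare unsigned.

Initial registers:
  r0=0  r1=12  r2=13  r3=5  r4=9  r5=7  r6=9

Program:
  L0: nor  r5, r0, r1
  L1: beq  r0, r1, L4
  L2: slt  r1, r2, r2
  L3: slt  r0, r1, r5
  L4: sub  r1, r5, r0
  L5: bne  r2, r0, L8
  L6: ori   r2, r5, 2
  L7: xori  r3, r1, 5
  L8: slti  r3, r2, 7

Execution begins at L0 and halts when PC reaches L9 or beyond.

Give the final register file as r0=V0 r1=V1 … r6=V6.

r0=0 r1=65523 r2=65523 r3=0 r4=9 r5=65523 r6=9

#0 nor  r5, r0, r1 ; 0/12/13/5/9/65523/9
#1 beq  r0, r1, L4 ; 0/12/13/5/9/65523/9 ; →fallthru
#2 slt  r1, r2, r2 ; 0/0/13/5/9/65523/9
#3 slt  r0, r1, r5 ; 0/0/13/5/9/65523/9
#4 sub  r1, r5, r0 ; 0/65523/13/5/9/65523/9
#5 bne  r2, r0, L8 ; 0/65523/13/5/9/65523/9 ; →target
#6 ori   r2, r5, 2 ; 0/65523/65523/5/9/65523/9
#8 slti  r3, r2, 7 ; 0/65523/65523/0/9/65523/9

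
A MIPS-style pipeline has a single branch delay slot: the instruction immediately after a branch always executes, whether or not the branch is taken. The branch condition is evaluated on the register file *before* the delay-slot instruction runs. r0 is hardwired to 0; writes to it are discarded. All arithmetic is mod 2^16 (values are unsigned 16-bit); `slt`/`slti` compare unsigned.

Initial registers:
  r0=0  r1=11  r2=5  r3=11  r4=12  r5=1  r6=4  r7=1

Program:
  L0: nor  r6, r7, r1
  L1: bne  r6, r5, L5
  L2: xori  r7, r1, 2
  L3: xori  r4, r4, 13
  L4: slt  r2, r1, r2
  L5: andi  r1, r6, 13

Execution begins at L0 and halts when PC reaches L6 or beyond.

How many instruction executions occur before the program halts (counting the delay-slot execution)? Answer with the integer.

4

#0 nor  r6, r7, r1 ; 0/11/5/11/12/1/65524/1
#1 bne  r6, r5, L5 ; 0/11/5/11/12/1/65524/1 ; →target
#2 xori  r7, r1, 2 ; 0/11/5/11/12/1/65524/9
#5 andi  r1, r6, 13 ; 0/4/5/11/12/1/65524/9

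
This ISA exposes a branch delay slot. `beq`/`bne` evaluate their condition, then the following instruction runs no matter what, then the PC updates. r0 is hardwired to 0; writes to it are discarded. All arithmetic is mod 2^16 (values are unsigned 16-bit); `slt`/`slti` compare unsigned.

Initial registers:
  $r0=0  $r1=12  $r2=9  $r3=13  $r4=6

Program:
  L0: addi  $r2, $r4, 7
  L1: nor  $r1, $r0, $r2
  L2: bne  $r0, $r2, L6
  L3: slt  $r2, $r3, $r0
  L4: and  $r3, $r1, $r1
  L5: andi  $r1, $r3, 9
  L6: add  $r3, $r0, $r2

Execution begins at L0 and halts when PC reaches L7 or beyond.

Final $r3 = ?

PC=0  addi  $r2, $r4, 7      | $r0=0 $r1=12 $r2=13 $r3=13 $r4=6
PC=1  nor  $r1, $r0, $r2     | $r0=0 $r1=65522 $r2=13 $r3=13 $r4=6
PC=2  bne  $r0, $r2, L6      | $r0=0 $r1=65522 $r2=13 $r3=13 $r4=6  [TAKEN]
PC=3  slt  $r2, $r3, $r0     | $r0=0 $r1=65522 $r2=0 $r3=13 $r4=6
PC=6  add  $r3, $r0, $r2     | $r0=0 $r1=65522 $r2=0 $r3=0 $r4=6

0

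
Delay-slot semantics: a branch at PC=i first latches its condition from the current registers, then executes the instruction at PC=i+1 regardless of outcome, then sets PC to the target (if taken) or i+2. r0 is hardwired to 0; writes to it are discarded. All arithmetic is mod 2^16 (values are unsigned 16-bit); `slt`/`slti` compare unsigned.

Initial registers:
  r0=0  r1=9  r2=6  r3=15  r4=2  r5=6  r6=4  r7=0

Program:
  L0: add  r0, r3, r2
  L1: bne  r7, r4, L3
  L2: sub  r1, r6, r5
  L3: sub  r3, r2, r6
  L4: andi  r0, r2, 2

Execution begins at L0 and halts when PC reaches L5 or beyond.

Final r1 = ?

  step pc=0: add  r0, r3, r2  regs=(0,9,6,15,2,6,4,0)
  step pc=1: bne  r7, r4, L3  cond=T  regs=(0,9,6,15,2,6,4,0)
  step pc=2: sub  r1, r6, r5  regs=(0,65534,6,15,2,6,4,0)
  step pc=3: sub  r3, r2, r6  regs=(0,65534,6,2,2,6,4,0)
  step pc=4: andi  r0, r2, 2  regs=(0,65534,6,2,2,6,4,0)

65534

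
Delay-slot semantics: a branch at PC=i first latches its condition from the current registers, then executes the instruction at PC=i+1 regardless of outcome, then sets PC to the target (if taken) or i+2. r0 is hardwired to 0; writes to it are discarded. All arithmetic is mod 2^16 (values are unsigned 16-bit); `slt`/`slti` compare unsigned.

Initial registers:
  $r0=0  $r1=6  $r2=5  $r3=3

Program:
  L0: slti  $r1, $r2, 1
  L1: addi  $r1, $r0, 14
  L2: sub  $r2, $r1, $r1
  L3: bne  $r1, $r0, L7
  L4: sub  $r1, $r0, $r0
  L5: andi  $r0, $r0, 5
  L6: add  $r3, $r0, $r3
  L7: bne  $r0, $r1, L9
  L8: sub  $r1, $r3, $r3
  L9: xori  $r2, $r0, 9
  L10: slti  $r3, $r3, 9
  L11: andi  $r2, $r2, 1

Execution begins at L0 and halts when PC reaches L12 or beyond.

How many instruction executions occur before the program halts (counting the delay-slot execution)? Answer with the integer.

10

  step pc=0: slti  $r1, $r2, 1  regs=(0,0,5,3)
  step pc=1: addi  $r1, $r0, 14  regs=(0,14,5,3)
  step pc=2: sub  $r2, $r1, $r1  regs=(0,14,0,3)
  step pc=3: bne  $r1, $r0, L7  cond=T  regs=(0,14,0,3)
  step pc=4: sub  $r1, $r0, $r0  regs=(0,0,0,3)
  step pc=7: bne  $r0, $r1, L9  cond=F  regs=(0,0,0,3)
  step pc=8: sub  $r1, $r3, $r3  regs=(0,0,0,3)
  step pc=9: xori  $r2, $r0, 9  regs=(0,0,9,3)
  step pc=10: slti  $r3, $r3, 9  regs=(0,0,9,1)
  step pc=11: andi  $r2, $r2, 1  regs=(0,0,1,1)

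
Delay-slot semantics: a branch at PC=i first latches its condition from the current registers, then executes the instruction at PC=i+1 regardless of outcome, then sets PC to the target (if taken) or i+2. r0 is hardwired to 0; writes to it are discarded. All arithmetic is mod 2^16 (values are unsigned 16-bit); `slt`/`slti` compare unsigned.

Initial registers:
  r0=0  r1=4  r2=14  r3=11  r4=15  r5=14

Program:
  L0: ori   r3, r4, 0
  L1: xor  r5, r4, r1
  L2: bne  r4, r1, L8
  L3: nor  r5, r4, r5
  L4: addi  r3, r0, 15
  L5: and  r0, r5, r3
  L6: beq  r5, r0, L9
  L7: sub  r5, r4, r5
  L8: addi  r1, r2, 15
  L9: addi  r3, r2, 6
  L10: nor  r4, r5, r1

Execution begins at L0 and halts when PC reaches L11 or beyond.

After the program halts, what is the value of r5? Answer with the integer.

65520

[0] ori   r3, r4, 0  →  {r0:0, r1:4, r2:14, r3:15, r4:15, r5:14}
[1] xor  r5, r4, r1  →  {r0:0, r1:4, r2:14, r3:15, r4:15, r5:11}
[2] bne  r4, r1, L8  →  {r0:0, r1:4, r2:14, r3:15, r4:15, r5:11}  ⟨branch taken⟩
[3] nor  r5, r4, r5  →  {r0:0, r1:4, r2:14, r3:15, r4:15, r5:65520}
[8] addi  r1, r2, 15  →  {r0:0, r1:29, r2:14, r3:15, r4:15, r5:65520}
[9] addi  r3, r2, 6  →  {r0:0, r1:29, r2:14, r3:20, r4:15, r5:65520}
[10] nor  r4, r5, r1  →  {r0:0, r1:29, r2:14, r3:20, r4:2, r5:65520}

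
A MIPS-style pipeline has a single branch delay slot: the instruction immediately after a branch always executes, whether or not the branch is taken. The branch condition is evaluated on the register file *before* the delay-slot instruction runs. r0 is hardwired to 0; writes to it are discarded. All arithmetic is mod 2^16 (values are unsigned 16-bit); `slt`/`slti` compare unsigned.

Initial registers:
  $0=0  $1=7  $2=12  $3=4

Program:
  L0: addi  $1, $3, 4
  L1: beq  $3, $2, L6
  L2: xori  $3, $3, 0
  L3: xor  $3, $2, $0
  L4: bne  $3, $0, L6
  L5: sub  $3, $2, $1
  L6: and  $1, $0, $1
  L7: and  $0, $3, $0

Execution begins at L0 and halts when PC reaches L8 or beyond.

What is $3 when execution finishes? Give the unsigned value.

4

[0] addi  $1, $3, 4  →  {$0:0, $1:8, $2:12, $3:4}
[1] beq  $3, $2, L6  →  {$0:0, $1:8, $2:12, $3:4}  ⟨branch fallthrough⟩
[2] xori  $3, $3, 0  →  {$0:0, $1:8, $2:12, $3:4}
[3] xor  $3, $2, $0  →  {$0:0, $1:8, $2:12, $3:12}
[4] bne  $3, $0, L6  →  {$0:0, $1:8, $2:12, $3:12}  ⟨branch taken⟩
[5] sub  $3, $2, $1  →  {$0:0, $1:8, $2:12, $3:4}
[6] and  $1, $0, $1  →  {$0:0, $1:0, $2:12, $3:4}
[7] and  $0, $3, $0  →  {$0:0, $1:0, $2:12, $3:4}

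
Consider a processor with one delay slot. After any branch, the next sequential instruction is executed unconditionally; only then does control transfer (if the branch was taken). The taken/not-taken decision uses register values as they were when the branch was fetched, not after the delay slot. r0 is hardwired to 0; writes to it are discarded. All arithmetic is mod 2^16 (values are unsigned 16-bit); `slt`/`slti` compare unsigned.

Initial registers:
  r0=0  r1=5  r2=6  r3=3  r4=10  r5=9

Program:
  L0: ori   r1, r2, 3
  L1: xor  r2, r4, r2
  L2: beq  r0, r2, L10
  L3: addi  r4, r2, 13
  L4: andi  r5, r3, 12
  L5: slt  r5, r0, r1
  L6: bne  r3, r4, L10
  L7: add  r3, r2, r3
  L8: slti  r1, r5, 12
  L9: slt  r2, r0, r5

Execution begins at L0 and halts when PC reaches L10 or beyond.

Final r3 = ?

15

[0] ori   r1, r2, 3  →  {r0:0, r1:7, r2:6, r3:3, r4:10, r5:9}
[1] xor  r2, r4, r2  →  {r0:0, r1:7, r2:12, r3:3, r4:10, r5:9}
[2] beq  r0, r2, L10  →  {r0:0, r1:7, r2:12, r3:3, r4:10, r5:9}  ⟨branch fallthrough⟩
[3] addi  r4, r2, 13  →  {r0:0, r1:7, r2:12, r3:3, r4:25, r5:9}
[4] andi  r5, r3, 12  →  {r0:0, r1:7, r2:12, r3:3, r4:25, r5:0}
[5] slt  r5, r0, r1  →  {r0:0, r1:7, r2:12, r3:3, r4:25, r5:1}
[6] bne  r3, r4, L10  →  {r0:0, r1:7, r2:12, r3:3, r4:25, r5:1}  ⟨branch taken⟩
[7] add  r3, r2, r3  →  {r0:0, r1:7, r2:12, r3:15, r4:25, r5:1}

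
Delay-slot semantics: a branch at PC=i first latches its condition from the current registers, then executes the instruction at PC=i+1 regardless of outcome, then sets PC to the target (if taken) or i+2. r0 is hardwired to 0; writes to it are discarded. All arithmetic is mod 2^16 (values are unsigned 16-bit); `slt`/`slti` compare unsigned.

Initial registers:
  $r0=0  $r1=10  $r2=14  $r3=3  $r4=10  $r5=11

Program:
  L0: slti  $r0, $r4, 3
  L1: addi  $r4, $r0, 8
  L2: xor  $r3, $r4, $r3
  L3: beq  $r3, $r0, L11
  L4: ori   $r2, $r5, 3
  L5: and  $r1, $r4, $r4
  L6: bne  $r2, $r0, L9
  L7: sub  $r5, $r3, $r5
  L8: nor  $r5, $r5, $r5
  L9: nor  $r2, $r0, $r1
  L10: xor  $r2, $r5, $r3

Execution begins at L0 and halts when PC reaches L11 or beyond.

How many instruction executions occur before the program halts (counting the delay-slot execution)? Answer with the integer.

PC=0  slti  $r0, $r4, 3      | $r0=0 $r1=10 $r2=14 $r3=3 $r4=10 $r5=11
PC=1  addi  $r4, $r0, 8      | $r0=0 $r1=10 $r2=14 $r3=3 $r4=8 $r5=11
PC=2  xor  $r3, $r4, $r3     | $r0=0 $r1=10 $r2=14 $r3=11 $r4=8 $r5=11
PC=3  beq  $r3, $r0, L11     | $r0=0 $r1=10 $r2=14 $r3=11 $r4=8 $r5=11  [not taken]
PC=4  ori   $r2, $r5, 3      | $r0=0 $r1=10 $r2=11 $r3=11 $r4=8 $r5=11
PC=5  and  $r1, $r4, $r4     | $r0=0 $r1=8 $r2=11 $r3=11 $r4=8 $r5=11
PC=6  bne  $r2, $r0, L9      | $r0=0 $r1=8 $r2=11 $r3=11 $r4=8 $r5=11  [TAKEN]
PC=7  sub  $r5, $r3, $r5     | $r0=0 $r1=8 $r2=11 $r3=11 $r4=8 $r5=0
PC=9  nor  $r2, $r0, $r1     | $r0=0 $r1=8 $r2=65527 $r3=11 $r4=8 $r5=0
PC=10 xor  $r2, $r5, $r3     | $r0=0 $r1=8 $r2=11 $r3=11 $r4=8 $r5=0

10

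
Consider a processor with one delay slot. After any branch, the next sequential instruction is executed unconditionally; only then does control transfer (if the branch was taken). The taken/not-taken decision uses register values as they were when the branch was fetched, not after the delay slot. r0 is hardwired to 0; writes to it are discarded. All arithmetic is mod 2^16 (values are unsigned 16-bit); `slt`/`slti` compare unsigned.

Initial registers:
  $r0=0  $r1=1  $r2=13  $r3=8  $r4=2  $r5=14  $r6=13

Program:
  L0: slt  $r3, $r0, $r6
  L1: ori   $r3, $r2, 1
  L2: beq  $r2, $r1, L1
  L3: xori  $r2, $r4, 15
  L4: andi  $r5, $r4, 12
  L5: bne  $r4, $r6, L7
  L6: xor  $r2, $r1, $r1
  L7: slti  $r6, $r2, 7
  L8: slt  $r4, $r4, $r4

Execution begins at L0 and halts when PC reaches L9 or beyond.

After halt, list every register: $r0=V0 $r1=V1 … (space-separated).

$r0=0 $r1=1 $r2=0 $r3=13 $r4=0 $r5=0 $r6=1

#0 slt  $r3, $r0, $r6 ; 0/1/13/1/2/14/13
#1 ori   $r3, $r2, 1 ; 0/1/13/13/2/14/13
#2 beq  $r2, $r1, L1 ; 0/1/13/13/2/14/13 ; →fallthru
#3 xori  $r2, $r4, 15 ; 0/1/13/13/2/14/13
#4 andi  $r5, $r4, 12 ; 0/1/13/13/2/0/13
#5 bne  $r4, $r6, L7 ; 0/1/13/13/2/0/13 ; →target
#6 xor  $r2, $r1, $r1 ; 0/1/0/13/2/0/13
#7 slti  $r6, $r2, 7 ; 0/1/0/13/2/0/1
#8 slt  $r4, $r4, $r4 ; 0/1/0/13/0/0/1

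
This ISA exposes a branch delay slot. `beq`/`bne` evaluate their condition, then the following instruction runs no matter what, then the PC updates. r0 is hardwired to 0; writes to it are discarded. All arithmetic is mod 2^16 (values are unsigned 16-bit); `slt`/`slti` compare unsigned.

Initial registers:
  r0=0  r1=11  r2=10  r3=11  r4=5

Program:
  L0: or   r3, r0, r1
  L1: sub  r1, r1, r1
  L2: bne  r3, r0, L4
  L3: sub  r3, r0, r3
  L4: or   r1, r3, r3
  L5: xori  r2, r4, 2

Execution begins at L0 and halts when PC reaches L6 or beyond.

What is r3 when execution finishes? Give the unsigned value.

65525

PC=0  or   r3, r0, r1        | r0=0 r1=11 r2=10 r3=11 r4=5
PC=1  sub  r1, r1, r1        | r0=0 r1=0 r2=10 r3=11 r4=5
PC=2  bne  r3, r0, L4        | r0=0 r1=0 r2=10 r3=11 r4=5  [TAKEN]
PC=3  sub  r3, r0, r3        | r0=0 r1=0 r2=10 r3=65525 r4=5
PC=4  or   r1, r3, r3        | r0=0 r1=65525 r2=10 r3=65525 r4=5
PC=5  xori  r2, r4, 2        | r0=0 r1=65525 r2=7 r3=65525 r4=5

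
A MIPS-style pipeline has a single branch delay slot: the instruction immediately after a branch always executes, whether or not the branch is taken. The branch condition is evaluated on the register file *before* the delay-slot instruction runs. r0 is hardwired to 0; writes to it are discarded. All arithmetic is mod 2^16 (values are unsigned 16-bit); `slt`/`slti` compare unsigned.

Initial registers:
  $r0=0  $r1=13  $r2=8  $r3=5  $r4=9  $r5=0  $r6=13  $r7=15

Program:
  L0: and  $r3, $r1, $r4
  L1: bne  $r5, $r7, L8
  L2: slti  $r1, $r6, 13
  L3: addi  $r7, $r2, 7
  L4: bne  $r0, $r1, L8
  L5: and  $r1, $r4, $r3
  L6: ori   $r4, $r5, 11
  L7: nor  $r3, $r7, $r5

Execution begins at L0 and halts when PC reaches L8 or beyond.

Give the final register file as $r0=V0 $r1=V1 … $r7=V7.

PC=0  and  $r3, $r1, $r4     | $r0=0 $r1=13 $r2=8 $r3=9 $r4=9 $r5=0 $r6=13 $r7=15
PC=1  bne  $r5, $r7, L8      | $r0=0 $r1=13 $r2=8 $r3=9 $r4=9 $r5=0 $r6=13 $r7=15  [TAKEN]
PC=2  slti  $r1, $r6, 13     | $r0=0 $r1=0 $r2=8 $r3=9 $r4=9 $r5=0 $r6=13 $r7=15

$r0=0 $r1=0 $r2=8 $r3=9 $r4=9 $r5=0 $r6=13 $r7=15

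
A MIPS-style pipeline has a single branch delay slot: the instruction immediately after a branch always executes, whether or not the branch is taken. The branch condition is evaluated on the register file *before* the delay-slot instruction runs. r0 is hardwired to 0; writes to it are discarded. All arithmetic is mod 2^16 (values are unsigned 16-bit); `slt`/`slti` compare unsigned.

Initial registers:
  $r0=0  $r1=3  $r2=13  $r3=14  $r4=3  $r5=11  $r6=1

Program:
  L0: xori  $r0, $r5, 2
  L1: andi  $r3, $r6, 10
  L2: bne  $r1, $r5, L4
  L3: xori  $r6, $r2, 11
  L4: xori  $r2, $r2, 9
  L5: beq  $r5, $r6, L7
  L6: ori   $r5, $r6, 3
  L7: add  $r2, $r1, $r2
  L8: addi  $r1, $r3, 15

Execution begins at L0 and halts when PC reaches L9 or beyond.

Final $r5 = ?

7

#0 xori  $r0, $r5, 2 ; 0/3/13/14/3/11/1
#1 andi  $r3, $r6, 10 ; 0/3/13/0/3/11/1
#2 bne  $r1, $r5, L4 ; 0/3/13/0/3/11/1 ; →target
#3 xori  $r6, $r2, 11 ; 0/3/13/0/3/11/6
#4 xori  $r2, $r2, 9 ; 0/3/4/0/3/11/6
#5 beq  $r5, $r6, L7 ; 0/3/4/0/3/11/6 ; →fallthru
#6 ori   $r5, $r6, 3 ; 0/3/4/0/3/7/6
#7 add  $r2, $r1, $r2 ; 0/3/7/0/3/7/6
#8 addi  $r1, $r3, 15 ; 0/15/7/0/3/7/6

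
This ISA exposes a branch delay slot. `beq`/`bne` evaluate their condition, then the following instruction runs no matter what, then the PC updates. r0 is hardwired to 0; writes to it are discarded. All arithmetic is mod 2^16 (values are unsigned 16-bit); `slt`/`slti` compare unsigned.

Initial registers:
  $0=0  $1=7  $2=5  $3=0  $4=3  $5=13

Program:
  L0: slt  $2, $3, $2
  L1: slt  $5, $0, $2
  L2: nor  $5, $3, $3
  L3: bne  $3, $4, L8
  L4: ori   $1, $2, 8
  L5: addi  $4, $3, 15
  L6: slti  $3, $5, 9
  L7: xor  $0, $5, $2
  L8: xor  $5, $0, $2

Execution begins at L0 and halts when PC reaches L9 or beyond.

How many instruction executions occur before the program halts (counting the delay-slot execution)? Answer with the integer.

PC=0  slt  $2, $3, $2        | $0=0 $1=7 $2=1 $3=0 $4=3 $5=13
PC=1  slt  $5, $0, $2        | $0=0 $1=7 $2=1 $3=0 $4=3 $5=1
PC=2  nor  $5, $3, $3        | $0=0 $1=7 $2=1 $3=0 $4=3 $5=65535
PC=3  bne  $3, $4, L8        | $0=0 $1=7 $2=1 $3=0 $4=3 $5=65535  [TAKEN]
PC=4  ori   $1, $2, 8        | $0=0 $1=9 $2=1 $3=0 $4=3 $5=65535
PC=8  xor  $5, $0, $2        | $0=0 $1=9 $2=1 $3=0 $4=3 $5=1

6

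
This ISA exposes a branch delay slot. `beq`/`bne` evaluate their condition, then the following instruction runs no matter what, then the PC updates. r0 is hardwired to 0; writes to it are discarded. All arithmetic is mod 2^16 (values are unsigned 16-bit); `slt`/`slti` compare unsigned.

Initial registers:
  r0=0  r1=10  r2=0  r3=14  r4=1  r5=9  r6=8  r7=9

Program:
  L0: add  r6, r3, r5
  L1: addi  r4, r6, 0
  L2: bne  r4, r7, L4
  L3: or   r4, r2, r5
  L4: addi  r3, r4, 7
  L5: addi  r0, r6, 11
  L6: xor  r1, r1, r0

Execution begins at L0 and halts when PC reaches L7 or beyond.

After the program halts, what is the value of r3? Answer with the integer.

16

[0] add  r6, r3, r5  →  {r0:0, r1:10, r2:0, r3:14, r4:1, r5:9, r6:23, r7:9}
[1] addi  r4, r6, 0  →  {r0:0, r1:10, r2:0, r3:14, r4:23, r5:9, r6:23, r7:9}
[2] bne  r4, r7, L4  →  {r0:0, r1:10, r2:0, r3:14, r4:23, r5:9, r6:23, r7:9}  ⟨branch taken⟩
[3] or   r4, r2, r5  →  {r0:0, r1:10, r2:0, r3:14, r4:9, r5:9, r6:23, r7:9}
[4] addi  r3, r4, 7  →  {r0:0, r1:10, r2:0, r3:16, r4:9, r5:9, r6:23, r7:9}
[5] addi  r0, r6, 11  →  {r0:0, r1:10, r2:0, r3:16, r4:9, r5:9, r6:23, r7:9}
[6] xor  r1, r1, r0  →  {r0:0, r1:10, r2:0, r3:16, r4:9, r5:9, r6:23, r7:9}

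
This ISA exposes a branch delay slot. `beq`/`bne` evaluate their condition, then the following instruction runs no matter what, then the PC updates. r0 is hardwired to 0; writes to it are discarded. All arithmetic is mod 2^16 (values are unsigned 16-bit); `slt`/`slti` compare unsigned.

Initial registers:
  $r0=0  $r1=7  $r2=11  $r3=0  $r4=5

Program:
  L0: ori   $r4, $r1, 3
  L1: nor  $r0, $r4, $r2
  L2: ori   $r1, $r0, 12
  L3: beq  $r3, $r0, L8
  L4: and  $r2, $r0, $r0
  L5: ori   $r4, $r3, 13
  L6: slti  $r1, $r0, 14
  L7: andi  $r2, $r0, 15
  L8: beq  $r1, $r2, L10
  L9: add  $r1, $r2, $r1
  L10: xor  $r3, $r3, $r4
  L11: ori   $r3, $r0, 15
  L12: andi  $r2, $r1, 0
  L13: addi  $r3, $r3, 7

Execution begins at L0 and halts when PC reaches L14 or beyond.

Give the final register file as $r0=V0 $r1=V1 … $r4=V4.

$r0=0 $r1=12 $r2=0 $r3=22 $r4=7

[0] ori   $r4, $r1, 3  →  {$r0:0, $r1:7, $r2:11, $r3:0, $r4:7}
[1] nor  $r0, $r4, $r2  →  {$r0:0, $r1:7, $r2:11, $r3:0, $r4:7}
[2] ori   $r1, $r0, 12  →  {$r0:0, $r1:12, $r2:11, $r3:0, $r4:7}
[3] beq  $r3, $r0, L8  →  {$r0:0, $r1:12, $r2:11, $r3:0, $r4:7}  ⟨branch taken⟩
[4] and  $r2, $r0, $r0  →  {$r0:0, $r1:12, $r2:0, $r3:0, $r4:7}
[8] beq  $r1, $r2, L10  →  {$r0:0, $r1:12, $r2:0, $r3:0, $r4:7}  ⟨branch fallthrough⟩
[9] add  $r1, $r2, $r1  →  {$r0:0, $r1:12, $r2:0, $r3:0, $r4:7}
[10] xor  $r3, $r3, $r4  →  {$r0:0, $r1:12, $r2:0, $r3:7, $r4:7}
[11] ori   $r3, $r0, 15  →  {$r0:0, $r1:12, $r2:0, $r3:15, $r4:7}
[12] andi  $r2, $r1, 0  →  {$r0:0, $r1:12, $r2:0, $r3:15, $r4:7}
[13] addi  $r3, $r3, 7  →  {$r0:0, $r1:12, $r2:0, $r3:22, $r4:7}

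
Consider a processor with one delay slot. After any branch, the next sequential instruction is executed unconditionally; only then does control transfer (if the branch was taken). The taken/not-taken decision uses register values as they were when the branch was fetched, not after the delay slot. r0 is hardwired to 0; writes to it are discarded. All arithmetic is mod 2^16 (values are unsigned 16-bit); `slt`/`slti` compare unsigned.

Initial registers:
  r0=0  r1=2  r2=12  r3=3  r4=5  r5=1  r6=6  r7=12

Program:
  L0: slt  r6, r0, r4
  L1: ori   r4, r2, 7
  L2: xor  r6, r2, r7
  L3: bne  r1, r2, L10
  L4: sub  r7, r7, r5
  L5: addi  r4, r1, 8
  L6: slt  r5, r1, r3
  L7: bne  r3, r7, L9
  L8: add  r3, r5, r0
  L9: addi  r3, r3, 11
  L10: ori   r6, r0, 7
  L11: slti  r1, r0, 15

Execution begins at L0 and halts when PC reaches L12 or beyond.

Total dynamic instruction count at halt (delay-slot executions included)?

7

#0 slt  r6, r0, r4 ; 0/2/12/3/5/1/1/12
#1 ori   r4, r2, 7 ; 0/2/12/3/15/1/1/12
#2 xor  r6, r2, r7 ; 0/2/12/3/15/1/0/12
#3 bne  r1, r2, L10 ; 0/2/12/3/15/1/0/12 ; →target
#4 sub  r7, r7, r5 ; 0/2/12/3/15/1/0/11
#10 ori   r6, r0, 7 ; 0/2/12/3/15/1/7/11
#11 slti  r1, r0, 15 ; 0/1/12/3/15/1/7/11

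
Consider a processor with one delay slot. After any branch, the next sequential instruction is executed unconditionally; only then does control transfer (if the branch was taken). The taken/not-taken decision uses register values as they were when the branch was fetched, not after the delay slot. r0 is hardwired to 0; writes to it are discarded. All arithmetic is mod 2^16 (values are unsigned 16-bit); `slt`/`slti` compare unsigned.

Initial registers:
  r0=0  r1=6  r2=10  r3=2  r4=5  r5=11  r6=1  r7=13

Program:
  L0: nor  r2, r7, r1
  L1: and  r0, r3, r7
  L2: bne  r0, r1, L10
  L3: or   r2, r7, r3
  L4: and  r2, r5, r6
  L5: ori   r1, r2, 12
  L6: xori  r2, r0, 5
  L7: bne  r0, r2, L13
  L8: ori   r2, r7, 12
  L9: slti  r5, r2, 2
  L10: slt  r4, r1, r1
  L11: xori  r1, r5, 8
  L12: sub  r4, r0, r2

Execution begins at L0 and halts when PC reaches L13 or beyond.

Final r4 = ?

65521

PC=0  nor  r2, r7, r1        | r0=0 r1=6 r2=65520 r3=2 r4=5 r5=11 r6=1 r7=13
PC=1  and  r0, r3, r7        | r0=0 r1=6 r2=65520 r3=2 r4=5 r5=11 r6=1 r7=13
PC=2  bne  r0, r1, L10       | r0=0 r1=6 r2=65520 r3=2 r4=5 r5=11 r6=1 r7=13  [TAKEN]
PC=3  or   r2, r7, r3        | r0=0 r1=6 r2=15 r3=2 r4=5 r5=11 r6=1 r7=13
PC=10 slt  r4, r1, r1        | r0=0 r1=6 r2=15 r3=2 r4=0 r5=11 r6=1 r7=13
PC=11 xori  r1, r5, 8        | r0=0 r1=3 r2=15 r3=2 r4=0 r5=11 r6=1 r7=13
PC=12 sub  r4, r0, r2        | r0=0 r1=3 r2=15 r3=2 r4=65521 r5=11 r6=1 r7=13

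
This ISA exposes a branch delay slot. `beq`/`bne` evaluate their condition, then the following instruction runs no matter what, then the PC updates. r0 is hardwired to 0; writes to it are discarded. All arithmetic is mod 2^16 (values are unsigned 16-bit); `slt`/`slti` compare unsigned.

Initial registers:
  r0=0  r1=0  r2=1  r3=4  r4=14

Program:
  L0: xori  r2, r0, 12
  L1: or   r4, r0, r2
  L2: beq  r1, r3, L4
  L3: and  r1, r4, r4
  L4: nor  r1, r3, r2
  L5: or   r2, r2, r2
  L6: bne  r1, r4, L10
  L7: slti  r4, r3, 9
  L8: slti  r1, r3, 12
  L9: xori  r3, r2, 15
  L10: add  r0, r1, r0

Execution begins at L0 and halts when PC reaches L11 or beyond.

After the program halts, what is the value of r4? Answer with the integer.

1

PC=0  xori  r2, r0, 12       | r0=0 r1=0 r2=12 r3=4 r4=14
PC=1  or   r4, r0, r2        | r0=0 r1=0 r2=12 r3=4 r4=12
PC=2  beq  r1, r3, L4        | r0=0 r1=0 r2=12 r3=4 r4=12  [not taken]
PC=3  and  r1, r4, r4        | r0=0 r1=12 r2=12 r3=4 r4=12
PC=4  nor  r1, r3, r2        | r0=0 r1=65523 r2=12 r3=4 r4=12
PC=5  or   r2, r2, r2        | r0=0 r1=65523 r2=12 r3=4 r4=12
PC=6  bne  r1, r4, L10       | r0=0 r1=65523 r2=12 r3=4 r4=12  [TAKEN]
PC=7  slti  r4, r3, 9        | r0=0 r1=65523 r2=12 r3=4 r4=1
PC=10 add  r0, r1, r0        | r0=0 r1=65523 r2=12 r3=4 r4=1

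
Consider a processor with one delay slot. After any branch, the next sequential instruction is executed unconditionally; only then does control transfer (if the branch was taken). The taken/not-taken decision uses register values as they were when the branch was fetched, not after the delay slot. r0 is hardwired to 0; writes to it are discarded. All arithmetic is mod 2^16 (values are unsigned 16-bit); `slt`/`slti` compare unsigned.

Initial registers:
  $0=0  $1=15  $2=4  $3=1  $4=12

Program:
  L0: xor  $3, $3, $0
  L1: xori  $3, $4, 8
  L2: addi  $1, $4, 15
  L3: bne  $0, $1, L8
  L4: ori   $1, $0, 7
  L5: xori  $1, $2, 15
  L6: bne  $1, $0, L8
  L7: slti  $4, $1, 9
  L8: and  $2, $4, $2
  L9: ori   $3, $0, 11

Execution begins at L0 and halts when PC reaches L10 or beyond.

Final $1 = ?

7

[0] xor  $3, $3, $0  →  {$0:0, $1:15, $2:4, $3:1, $4:12}
[1] xori  $3, $4, 8  →  {$0:0, $1:15, $2:4, $3:4, $4:12}
[2] addi  $1, $4, 15  →  {$0:0, $1:27, $2:4, $3:4, $4:12}
[3] bne  $0, $1, L8  →  {$0:0, $1:27, $2:4, $3:4, $4:12}  ⟨branch taken⟩
[4] ori   $1, $0, 7  →  {$0:0, $1:7, $2:4, $3:4, $4:12}
[8] and  $2, $4, $2  →  {$0:0, $1:7, $2:4, $3:4, $4:12}
[9] ori   $3, $0, 11  →  {$0:0, $1:7, $2:4, $3:11, $4:12}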